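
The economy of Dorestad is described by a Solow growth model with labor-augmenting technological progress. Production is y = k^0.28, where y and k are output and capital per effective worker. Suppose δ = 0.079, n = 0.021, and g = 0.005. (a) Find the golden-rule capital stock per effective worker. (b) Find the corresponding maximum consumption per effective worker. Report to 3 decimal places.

(a) k_gold ≈ 3.905; (b) c_gold ≈ 1.054

Capital per effective worker breaks even when investment replaces (n + g + δ)·k; here n + g + δ = 0.105.
Setting f'(k) = n+g+δ gives 0.28·k^(0.28−1) = 0.105, hence k_gold = (0.28/0.105)^(1/0.72) ≈ 3.9050.
y_gold = 3.9050^0.28 ≈ 1.4644; c_gold = y_gold − 0.105·k_gold ≈ 1.0544.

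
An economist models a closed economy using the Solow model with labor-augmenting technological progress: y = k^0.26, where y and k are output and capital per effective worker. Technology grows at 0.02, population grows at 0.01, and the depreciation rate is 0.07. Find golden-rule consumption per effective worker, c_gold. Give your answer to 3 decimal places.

c_gold ≈ 1.035

The effective depreciation rate is n + g + δ = 0.01 + 0.02 + 0.07 = 0.1.
At the golden rule the marginal product of capital equals n+g+δ: 0.26·k^(0.26−1) = 0.1. Solving, k_gold = (0.26/0.1)^(1/0.74) ≈ 3.6373.
y_gold = 3.6373^0.26 ≈ 1.3989.
c_gold = y_gold − (n+g+δ)·k_gold = 1.3989 − 0.1·3.6373 ≈ 1.0352.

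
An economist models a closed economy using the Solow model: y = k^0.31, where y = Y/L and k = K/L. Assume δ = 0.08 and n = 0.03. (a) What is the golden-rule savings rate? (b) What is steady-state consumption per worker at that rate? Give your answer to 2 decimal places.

Capital per worker breaks even when investment replaces (n + δ)·k; here n + δ = 0.11.
For Cobb-Douglas, s_gold equals capital's share: s_gold = 0.31.
Golden rule sets MPK = n+δ: 0.31·k^(0.31−1) = 0.11, so k_gold = (0.31/0.11)^(1/0.69) ≈ 4.4888.
y_gold = 4.4888^0.31 ≈ 1.5928; c_gold = (1−0.31)·y_gold ≈ 1.0990.

(a) s_gold = 0.31; (b) c_gold ≈ 1.10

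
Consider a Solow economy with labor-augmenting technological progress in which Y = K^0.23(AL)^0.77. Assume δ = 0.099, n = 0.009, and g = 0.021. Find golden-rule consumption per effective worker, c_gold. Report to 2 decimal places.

c_gold ≈ 0.92

n + g + δ = 0.009 + 0.021 + 0.099 = 0.129.
At the golden rule the marginal product of capital equals n+g+δ: 0.23·k^(0.23−1) = 0.129. Solving, k_gold = (0.23/0.129)^(1/0.77) ≈ 2.1191.
y_gold = 2.1191^0.23 ≈ 1.1885.
c_gold = y_gold − (n+g+δ)·k_gold = 1.1885 − 0.129·2.1191 ≈ 0.9152.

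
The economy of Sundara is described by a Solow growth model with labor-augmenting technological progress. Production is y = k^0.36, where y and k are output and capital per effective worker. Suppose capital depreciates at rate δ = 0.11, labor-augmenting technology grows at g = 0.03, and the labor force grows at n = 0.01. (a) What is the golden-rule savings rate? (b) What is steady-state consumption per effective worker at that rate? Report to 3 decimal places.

(a) s_gold = 0.360; (b) c_gold ≈ 1.047

The effective depreciation rate is n + g + δ = 0.01 + 0.03 + 0.11 = 0.15.
For Cobb-Douglas, s_gold equals capital's share: s_gold = 0.36.
Maximizing c = f(k) − (n+g+δ)·k gives f'(k) = n+g+δ, i.e. 0.36·k^(0.36−1) = 0.15, so k_gold = (0.36/0.15)^(1/0.64) ≈ 3.9272.
y_gold = 3.9272^0.36 ≈ 1.6363; c_gold = (1−0.36)·y_gold ≈ 1.0472.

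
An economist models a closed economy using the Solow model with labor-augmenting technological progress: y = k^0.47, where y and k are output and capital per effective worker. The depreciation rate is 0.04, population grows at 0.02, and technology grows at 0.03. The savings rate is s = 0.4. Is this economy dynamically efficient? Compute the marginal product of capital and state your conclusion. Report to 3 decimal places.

dynamically efficient; MPK ≈ 0.106

The effective depreciation rate is n + g + δ = 0.02 + 0.03 + 0.04 = 0.09.
Steady-state k*: s·k^0.47 = 0.09·k gives k* = (0.4/0.09)^(1/0.53) ≈ 16.6839.
MPK = 0.47·16.6839^(-0.53) ≈ 0.1057.
MPK > n+g+δ = 0.09, so the economy is dynamically efficient (under-saving).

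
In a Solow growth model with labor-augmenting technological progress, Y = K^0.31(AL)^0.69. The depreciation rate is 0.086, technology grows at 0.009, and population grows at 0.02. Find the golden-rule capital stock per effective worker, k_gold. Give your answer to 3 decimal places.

n + g + δ = 0.02 + 0.009 + 0.086 = 0.115.
Maximizing c = f(k) − (n+g+δ)·k gives f'(k) = n+g+δ, i.e. 0.31·k^(0.31−1) = 0.115, so k_gold = (0.31/0.115)^(1/0.69) ≈ 4.2087.

k_gold ≈ 4.209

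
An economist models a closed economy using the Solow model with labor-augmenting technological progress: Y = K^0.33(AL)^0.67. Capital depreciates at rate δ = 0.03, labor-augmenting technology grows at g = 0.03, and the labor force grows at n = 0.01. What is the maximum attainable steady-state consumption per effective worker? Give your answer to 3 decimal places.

c_gold ≈ 1.438

Break-even investment rate: n + g + δ = 0.01 + 0.03 + 0.03 = 0.07.
Maximizing c = f(k) − (n+g+δ)·k gives f'(k) = n+g+δ, i.e. 0.33·k^(0.33−1) = 0.07, so k_gold = (0.33/0.07)^(1/0.67) ≈ 10.1181.
y_gold = 10.1181^0.33 ≈ 2.1463.
c_gold = y_gold − (n+g+δ)·k_gold = 2.1463 − 0.07·10.1181 ≈ 1.4380.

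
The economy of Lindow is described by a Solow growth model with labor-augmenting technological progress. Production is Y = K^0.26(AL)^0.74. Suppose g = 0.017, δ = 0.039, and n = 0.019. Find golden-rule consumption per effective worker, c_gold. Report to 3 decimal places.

Capital per effective worker breaks even when investment replaces (n + g + δ)·k; here n + g + δ = 0.075.
Maximizing c = f(k) − (n+g+δ)·k gives f'(k) = n+g+δ, i.e. 0.26·k^(0.26−1) = 0.075, so k_gold = (0.26/0.075)^(1/0.74) ≈ 5.3655.
y_gold = 5.3655^0.26 ≈ 1.5477.
c_gold = y_gold − (n+g+δ)·k_gold = 1.5477 − 0.075·5.3655 ≈ 1.1453.

c_gold ≈ 1.145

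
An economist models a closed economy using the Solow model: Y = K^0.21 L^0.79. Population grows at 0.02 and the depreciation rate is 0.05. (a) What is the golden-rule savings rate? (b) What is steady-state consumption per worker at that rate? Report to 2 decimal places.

(a) s_gold = 0.21; (b) c_gold ≈ 1.06

Capital per worker breaks even when investment replaces (n + δ)·k; here n + δ = 0.07.
For Cobb-Douglas, s_gold equals capital's share: s_gold = 0.21.
Golden rule sets MPK = n+δ: 0.21·k^(0.21−1) = 0.07, so k_gold = (0.21/0.07)^(1/0.79) ≈ 4.0175.
y_gold = 4.0175^0.21 ≈ 1.3392; c_gold = (1−0.21)·y_gold ≈ 1.0579.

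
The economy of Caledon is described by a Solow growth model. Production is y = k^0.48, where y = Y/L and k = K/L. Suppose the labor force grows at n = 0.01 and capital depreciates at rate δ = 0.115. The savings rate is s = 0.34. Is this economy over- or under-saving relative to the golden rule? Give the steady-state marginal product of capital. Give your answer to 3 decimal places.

Break-even investment rate: n + δ = 0.01 + 0.115 = 0.125.
Steady-state k*: s·k^0.48 = 0.125·k gives k* = (0.34/0.125)^(1/0.52) ≈ 6.8503.
MPK = 0.48·6.8503^(-0.52) ≈ 0.1765.
MPK > n+δ = 0.125, so the economy is dynamically efficient (under-saving).

under-saving; MPK ≈ 0.176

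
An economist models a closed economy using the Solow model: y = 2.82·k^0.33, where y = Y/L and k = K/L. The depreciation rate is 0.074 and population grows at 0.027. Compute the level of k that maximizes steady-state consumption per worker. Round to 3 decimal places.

k_gold ≈ 27.508

The effective depreciation rate is n + δ = 0.027 + 0.074 = 0.101.
Golden rule sets MPK = n+δ: 0.33·2.82·k^(0.33−1) = 0.101, so k_gold = (0.33·2.82/0.101)^(1/0.67) ≈ 27.5084.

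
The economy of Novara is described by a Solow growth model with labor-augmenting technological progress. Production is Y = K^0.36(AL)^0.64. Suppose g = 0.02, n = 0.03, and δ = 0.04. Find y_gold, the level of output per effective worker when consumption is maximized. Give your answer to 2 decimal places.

y_gold ≈ 2.18

n + g + δ = 0.03 + 0.02 + 0.04 = 0.09.
Setting f'(k) = n+g+δ gives 0.36·k^(0.36−1) = 0.09, hence k_gold = (0.36/0.09)^(1/0.64) ≈ 8.7241.
Output: y_gold = k_gold^0.36 = 8.7241^0.36 ≈ 2.1810.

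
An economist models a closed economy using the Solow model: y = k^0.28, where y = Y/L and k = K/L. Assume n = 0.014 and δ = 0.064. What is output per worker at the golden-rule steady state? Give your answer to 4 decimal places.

Capital per worker breaks even when investment replaces (n + δ)·k; here n + δ = 0.078.
Golden rule sets MPK = n+δ: 0.28·k^(0.28−1) = 0.078, so k_gold = (0.28/0.078)^(1/0.72) ≈ 5.9009.
Output: y_gold = k_gold^0.28 = 5.9009^0.28 ≈ 1.6438.

y_gold ≈ 1.6438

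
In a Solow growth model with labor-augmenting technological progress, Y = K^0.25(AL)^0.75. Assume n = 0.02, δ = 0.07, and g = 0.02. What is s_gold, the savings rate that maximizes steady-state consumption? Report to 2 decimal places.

s_gold = 0.25

The effective depreciation rate is n + g + δ = 0.02 + 0.02 + 0.07 = 0.11.
At the golden rule MPK = n+g+δ, and in any Cobb-Douglas steady state s = (n+g+δ)·k/y = MPK·k/y = capital's share 0.25.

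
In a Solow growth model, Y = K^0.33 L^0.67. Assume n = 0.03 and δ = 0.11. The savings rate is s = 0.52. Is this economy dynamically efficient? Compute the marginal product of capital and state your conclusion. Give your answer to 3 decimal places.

Break-even investment rate: n + δ = 0.03 + 0.11 = 0.14.
Steady-state k*: s·k^0.33 = 0.14·k gives k* = (0.52/0.14)^(1/0.67) ≈ 7.0886.
MPK = 0.33·7.0886^(-0.67) ≈ 0.0888.
MPK < n+δ = 0.14, so the economy is dynamically inefficient (over-saving).

dynamically inefficient; MPK ≈ 0.089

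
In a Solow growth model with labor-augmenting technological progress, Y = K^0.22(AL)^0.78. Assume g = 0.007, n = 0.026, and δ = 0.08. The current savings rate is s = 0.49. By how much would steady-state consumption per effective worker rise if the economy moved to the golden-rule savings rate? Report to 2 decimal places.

Δc ≈ 0.17

n + g + δ = 0.026 + 0.007 + 0.08 = 0.113.
Current steady state (s = 0.49): k* = (0.49/0.113)^(1/0.78) ≈ 6.5587, y* = 6.5587^0.22 ≈ 1.5125, c* = (1−0.49)·1.5125 ≈ 0.7714.
Maximizing c = f(k) − (n+g+δ)·k gives f'(k) = n+g+δ, i.e. 0.22·k^(0.22−1) = 0.113, so k_gold = (0.22/0.113)^(1/0.78) ≈ 2.3494.
y_gold = 2.3494^0.22 ≈ 1.2067, c_gold = y_gold − 0.113·k_gold ≈ 0.9412.
Gain: Δc = 0.9412 − 0.7714 ≈ 0.1699.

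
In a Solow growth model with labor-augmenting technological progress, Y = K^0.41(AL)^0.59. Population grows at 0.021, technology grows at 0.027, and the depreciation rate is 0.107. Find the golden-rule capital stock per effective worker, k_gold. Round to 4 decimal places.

k_gold ≈ 5.2002

Break-even investment rate: n + g + δ = 0.021 + 0.027 + 0.107 = 0.155.
Maximizing c = f(k) − (n+g+δ)·k gives f'(k) = n+g+δ, i.e. 0.41·k^(0.41−1) = 0.155, so k_gold = (0.41/0.155)^(1/0.59) ≈ 5.2002.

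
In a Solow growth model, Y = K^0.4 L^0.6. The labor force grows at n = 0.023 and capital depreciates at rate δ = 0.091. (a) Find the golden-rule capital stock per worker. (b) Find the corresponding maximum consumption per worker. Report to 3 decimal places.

Break-even investment rate: n + δ = 0.023 + 0.091 = 0.114.
Maximizing c = f(k) − (n+δ)·k gives f'(k) = n+δ, i.e. 0.4·k^(0.4−1) = 0.114, so k_gold = (0.4/0.114)^(1/0.6) ≈ 8.1020.
y_gold = 8.1020^0.4 ≈ 2.3091; c_gold = y_gold − 0.114·k_gold ≈ 1.3854.

(a) k_gold ≈ 8.102; (b) c_gold ≈ 1.385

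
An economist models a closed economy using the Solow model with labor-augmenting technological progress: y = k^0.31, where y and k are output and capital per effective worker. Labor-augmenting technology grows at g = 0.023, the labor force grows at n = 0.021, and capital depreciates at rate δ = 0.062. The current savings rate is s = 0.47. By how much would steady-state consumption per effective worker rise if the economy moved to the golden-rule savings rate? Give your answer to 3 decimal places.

Δc ≈ 0.083

n + g + δ = 0.021 + 0.023 + 0.062 = 0.106.
Current steady state (s = 0.47): k* = (0.47/0.106)^(1/0.69) ≈ 8.6572, y* = 8.6572^0.31 ≈ 1.9525, c* = (1−0.47)·1.9525 ≈ 1.0348.
At the golden rule the marginal product of capital equals n+g+δ: 0.31·k^(0.31−1) = 0.106. Solving, k_gold = (0.31/0.106)^(1/0.69) ≈ 4.7363.
y_gold = 4.7363^0.31 ≈ 1.6195, c_gold = y_gold − 0.106·k_gold ≈ 1.1175.
Gain: Δc = 1.1175 − 1.0348 ≈ 0.0827.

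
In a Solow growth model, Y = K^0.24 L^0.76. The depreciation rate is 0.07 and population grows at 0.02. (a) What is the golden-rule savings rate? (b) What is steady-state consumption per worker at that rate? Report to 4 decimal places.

(a) s_gold = 0.2400; (b) c_gold ≈ 1.0359

The effective depreciation rate is n + δ = 0.02 + 0.07 = 0.09.
For Cobb-Douglas, s_gold equals capital's share: s_gold = 0.24.
Maximizing c = f(k) − (n+δ)·k gives f'(k) = n+δ, i.e. 0.24·k^(0.24−1) = 0.09, so k_gold = (0.24/0.09)^(1/0.76) ≈ 3.6348.
y_gold = 3.6348^0.24 ≈ 1.3631; c_gold = (1−0.24)·y_gold ≈ 1.0359.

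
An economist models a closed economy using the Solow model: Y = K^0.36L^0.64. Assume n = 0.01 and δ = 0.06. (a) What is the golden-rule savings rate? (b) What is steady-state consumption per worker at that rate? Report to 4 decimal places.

n + δ = 0.01 + 0.06 = 0.07.
For Cobb-Douglas, s_gold equals capital's share: s_gold = 0.36.
Setting f'(k) = n+δ gives 0.36·k^(0.36−1) = 0.07, hence k_gold = (0.36/0.07)^(1/0.64) ≈ 12.9198.
y_gold = 12.9198^0.36 ≈ 2.5122; c_gold = (1−0.36)·y_gold ≈ 1.6078.

(a) s_gold = 0.3600; (b) c_gold ≈ 1.6078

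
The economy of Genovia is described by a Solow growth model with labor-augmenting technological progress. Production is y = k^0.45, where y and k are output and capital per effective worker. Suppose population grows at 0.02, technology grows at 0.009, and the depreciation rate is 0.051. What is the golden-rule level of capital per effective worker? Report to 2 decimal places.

The effective depreciation rate is n + g + δ = 0.02 + 0.009 + 0.051 = 0.08.
Maximizing c = f(k) − (n+g+δ)·k gives f'(k) = n+g+δ, i.e. 0.45·k^(0.45−1) = 0.08, so k_gold = (0.45/0.08)^(1/0.55) ≈ 23.1132.

k_gold ≈ 23.11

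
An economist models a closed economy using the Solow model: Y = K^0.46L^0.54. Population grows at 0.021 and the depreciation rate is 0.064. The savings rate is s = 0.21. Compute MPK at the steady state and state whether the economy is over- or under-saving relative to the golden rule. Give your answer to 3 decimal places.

Break-even investment rate: n + δ = 0.021 + 0.064 = 0.085.
Steady-state k*: s·k^0.46 = 0.085·k gives k* = (0.21/0.085)^(1/0.54) ≈ 5.3384.
MPK = 0.46·5.3384^(-0.54) ≈ 0.1862.
MPK > n+δ = 0.085, so the economy is dynamically efficient (under-saving).

under-saving; MPK ≈ 0.186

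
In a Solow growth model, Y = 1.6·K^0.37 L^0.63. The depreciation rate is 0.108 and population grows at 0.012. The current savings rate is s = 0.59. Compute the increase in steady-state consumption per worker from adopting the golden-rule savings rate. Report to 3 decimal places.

Δc ≈ 0.371

The effective depreciation rate is n + δ = 0.012 + 0.108 = 0.12.
Current steady state (s = 0.59): k* = (0.59·1.6/0.12)^(1/0.63) ≈ 26.4174, y* = 1.6·26.4174^0.37 ≈ 5.3730, c* = (1−0.59)·5.3730 ≈ 2.2029.
Golden rule sets MPK = n+δ: 0.37·1.6·k^(0.37−1) = 0.12, so k_gold = (0.37·1.6/0.12)^(1/0.63) ≈ 12.5957.
y_gold = 1.6·12.5957^0.37 ≈ 4.0851, c_gold = y_gold − 0.12·k_gold ≈ 2.5736.
Gain: Δc = 2.5736 − 2.2029 ≈ 0.3707.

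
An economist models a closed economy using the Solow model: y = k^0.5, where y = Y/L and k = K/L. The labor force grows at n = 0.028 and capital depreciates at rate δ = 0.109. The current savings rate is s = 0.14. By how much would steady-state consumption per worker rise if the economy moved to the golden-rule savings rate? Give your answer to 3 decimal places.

n + δ = 0.028 + 0.109 = 0.137.
Current steady state (s = 0.14): k* = (0.14/0.137)^(1/0.5) ≈ 1.0443, y* = 1.0443^0.5 ≈ 1.0219, c* = (1−0.14)·1.0219 ≈ 0.8788.
Maximizing c = f(k) − (n+δ)·k gives f'(k) = n+δ, i.e. 0.5·k^(0.5−1) = 0.137, so k_gold = (0.5/0.137)^(1/0.5) ≈ 13.3198.
y_gold = 13.3198^0.5 ≈ 3.6496, c_gold = y_gold − 0.137·k_gold ≈ 1.8248.
Gain: Δc = 1.8248 − 0.8788 ≈ 0.9460.

Δc ≈ 0.946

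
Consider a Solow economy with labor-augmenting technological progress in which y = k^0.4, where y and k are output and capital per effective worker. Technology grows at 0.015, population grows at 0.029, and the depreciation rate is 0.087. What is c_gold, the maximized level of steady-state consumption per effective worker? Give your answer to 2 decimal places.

The effective depreciation rate is n + g + δ = 0.029 + 0.015 + 0.087 = 0.131.
Maximizing c = f(k) − (n+g+δ)·k gives f'(k) = n+g+δ, i.e. 0.4·k^(0.4−1) = 0.131, so k_gold = (0.4/0.131)^(1/0.6) ≈ 6.4266.
y_gold = 6.4266^0.4 ≈ 2.1047.
c_gold = y_gold − (n+g+δ)·k_gold = 2.1047 − 0.131·6.4266 ≈ 1.2628.

c_gold ≈ 1.26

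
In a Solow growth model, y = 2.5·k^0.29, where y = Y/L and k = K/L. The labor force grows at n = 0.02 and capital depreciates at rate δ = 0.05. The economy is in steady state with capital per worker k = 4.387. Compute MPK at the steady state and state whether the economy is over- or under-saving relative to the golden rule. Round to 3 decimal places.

under-saving; MPK ≈ 0.254

Capital per worker breaks even when investment replaces (n + δ)·k; here n + δ = 0.07.
MPK = 0.29·2.5·k^(0.29−1) = 0.29·2.5·4.387^(-0.71) ≈ 0.2537.
MPK > 0.07, so the economy is dynamically efficient (under-saving).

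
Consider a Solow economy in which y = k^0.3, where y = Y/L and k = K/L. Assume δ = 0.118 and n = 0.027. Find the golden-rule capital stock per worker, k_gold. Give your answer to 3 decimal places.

The effective depreciation rate is n + δ = 0.027 + 0.118 = 0.145.
At the golden rule the marginal product of capital equals n+δ: 0.3·k^(0.3−1) = 0.145. Solving, k_gold = (0.3/0.145)^(1/0.7) ≈ 2.8254.

k_gold ≈ 2.825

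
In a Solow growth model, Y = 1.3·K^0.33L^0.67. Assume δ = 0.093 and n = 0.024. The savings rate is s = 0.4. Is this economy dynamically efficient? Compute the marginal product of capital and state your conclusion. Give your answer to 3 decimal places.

dynamically inefficient; MPK ≈ 0.097

Break-even investment rate: n + δ = 0.024 + 0.093 = 0.117.
Steady-state k*: s·A·k^0.33 = 0.117·k gives k* = (0.4·1.3/0.117)^(1/0.67) ≈ 9.2660.
MPK = 0.33·1.3·9.2660^(-0.67) ≈ 0.0965.
MPK < n+δ = 0.117, so the economy is dynamically inefficient (over-saving).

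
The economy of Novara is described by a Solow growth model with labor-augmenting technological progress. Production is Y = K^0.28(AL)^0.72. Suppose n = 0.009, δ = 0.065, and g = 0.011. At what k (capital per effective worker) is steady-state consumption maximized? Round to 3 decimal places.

Break-even investment rate: n + g + δ = 0.009 + 0.011 + 0.065 = 0.085.
Maximizing c = f(k) − (n+g+δ)·k gives f'(k) = n+g+δ, i.e. 0.28·k^(0.28−1) = 0.085, so k_gold = (0.28/0.085)^(1/0.72) ≈ 5.2370.

k_gold ≈ 5.237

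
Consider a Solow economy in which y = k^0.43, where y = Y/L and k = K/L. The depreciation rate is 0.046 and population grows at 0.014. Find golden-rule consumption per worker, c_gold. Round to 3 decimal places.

n + δ = 0.014 + 0.046 = 0.06.
Golden rule sets MPK = n+δ: 0.43·k^(0.43−1) = 0.06, so k_gold = (0.43/0.06)^(1/0.57) ≈ 31.6633.
y_gold = 31.6633^0.43 ≈ 4.4181.
c_gold = y_gold − (n+δ)·k_gold = 4.4181 − 0.06·31.6633 ≈ 2.5183.

c_gold ≈ 2.518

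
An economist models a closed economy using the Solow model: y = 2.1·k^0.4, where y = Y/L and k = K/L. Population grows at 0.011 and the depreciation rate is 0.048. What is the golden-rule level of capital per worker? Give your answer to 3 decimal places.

k_gold ≈ 83.633

Break-even investment rate: n + δ = 0.011 + 0.048 = 0.059.
Setting f'(k) = n+δ gives 0.4·2.1·k^(0.4−1) = 0.059, hence k_gold = (0.4·2.1/0.059)^(1/0.6) ≈ 83.6332.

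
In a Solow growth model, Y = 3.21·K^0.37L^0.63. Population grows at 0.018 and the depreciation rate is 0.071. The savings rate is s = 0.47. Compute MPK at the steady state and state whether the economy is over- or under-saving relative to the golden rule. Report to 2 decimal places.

The effective depreciation rate is n + δ = 0.018 + 0.071 = 0.089.
Steady-state k*: s·A·k^0.37 = 0.089·k gives k* = (0.47·3.21/0.089)^(1/0.63) ≈ 89.3576.
MPK = 0.37·3.21·89.3576^(-0.63) ≈ 0.0701.
MPK < n+δ = 0.089, so the economy is dynamically inefficient (over-saving).

over-saving; MPK ≈ 0.07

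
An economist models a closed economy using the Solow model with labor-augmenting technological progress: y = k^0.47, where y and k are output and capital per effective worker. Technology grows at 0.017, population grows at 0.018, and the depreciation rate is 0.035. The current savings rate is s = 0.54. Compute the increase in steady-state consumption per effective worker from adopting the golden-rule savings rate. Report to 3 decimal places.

Capital per effective worker breaks even when investment replaces (n + g + δ)·k; here n + g + δ = 0.07.
Current steady state (s = 0.54): k* = (0.54/0.07)^(1/0.53) ≈ 47.2218, y* = 47.2218^0.47 ≈ 6.1213, c* = (1−0.54)·6.1213 ≈ 2.8158.
Maximizing c = f(k) − (n+g+δ)·k gives f'(k) = n+g+δ, i.e. 0.47·k^(0.47−1) = 0.07, so k_gold = (0.47/0.07)^(1/0.53) ≈ 36.3393.
y_gold = 36.3393^0.47 ≈ 5.4122, c_gold = y_gold − 0.07·k_gold ≈ 2.8685.
Gain: Δc = 2.8685 − 2.8158 ≈ 0.0527.

Δc ≈ 0.053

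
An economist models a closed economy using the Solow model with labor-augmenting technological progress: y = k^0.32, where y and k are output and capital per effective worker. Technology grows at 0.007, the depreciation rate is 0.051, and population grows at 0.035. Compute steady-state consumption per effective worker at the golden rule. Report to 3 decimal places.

c_gold ≈ 1.216

Capital per effective worker breaks even when investment replaces (n + g + δ)·k; here n + g + δ = 0.093.
Maximizing c = f(k) − (n+g+δ)·k gives f'(k) = n+g+δ, i.e. 0.32·k^(0.32−1) = 0.093, so k_gold = (0.32/0.093)^(1/0.68) ≈ 6.1548.
y_gold = 6.1548^0.32 ≈ 1.7887.
c_gold = y_gold − (n+g+δ)·k_gold = 1.7887 − 0.093·6.1548 ≈ 1.2163.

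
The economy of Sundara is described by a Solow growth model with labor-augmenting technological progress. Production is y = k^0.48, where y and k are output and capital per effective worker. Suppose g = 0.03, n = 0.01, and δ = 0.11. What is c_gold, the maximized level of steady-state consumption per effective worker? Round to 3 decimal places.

c_gold ≈ 1.522

n + g + δ = 0.01 + 0.03 + 0.11 = 0.15.
Golden rule sets MPK = n+g+δ: 0.48·k^(0.48−1) = 0.15, so k_gold = (0.48/0.15)^(1/0.52) ≈ 9.3636.
y_gold = 9.3636^0.48 ≈ 2.9261.
c_gold = y_gold − (n+g+δ)·k_gold = 2.9261 − 0.15·9.3636 ≈ 1.5216.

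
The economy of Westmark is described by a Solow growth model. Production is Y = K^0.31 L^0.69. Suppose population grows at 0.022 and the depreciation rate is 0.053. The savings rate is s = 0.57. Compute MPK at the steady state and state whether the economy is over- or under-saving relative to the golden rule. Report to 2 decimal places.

over-saving; MPK ≈ 0.04

Capital per worker breaks even when investment replaces (n + δ)·k; here n + δ = 0.075.
Steady-state k*: s·k^0.31 = 0.075·k gives k* = (0.57/0.075)^(1/0.69) ≈ 18.9035.
MPK = 0.31·18.9035^(-0.69) ≈ 0.0408.
MPK < n+δ = 0.075, so the economy is dynamically inefficient (over-saving).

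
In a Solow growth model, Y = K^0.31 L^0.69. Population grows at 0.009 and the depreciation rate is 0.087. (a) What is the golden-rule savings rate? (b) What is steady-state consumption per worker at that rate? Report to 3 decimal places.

Break-even investment rate: n + δ = 0.009 + 0.087 = 0.096.
For Cobb-Douglas, s_gold equals capital's share: s_gold = 0.31.
Golden rule sets MPK = n+δ: 0.31·k^(0.31−1) = 0.096, so k_gold = (0.31/0.096)^(1/0.69) ≈ 5.4678.
y_gold = 5.4678^0.31 ≈ 1.6933; c_gold = (1−0.31)·y_gold ≈ 1.1683.

(a) s_gold = 0.310; (b) c_gold ≈ 1.168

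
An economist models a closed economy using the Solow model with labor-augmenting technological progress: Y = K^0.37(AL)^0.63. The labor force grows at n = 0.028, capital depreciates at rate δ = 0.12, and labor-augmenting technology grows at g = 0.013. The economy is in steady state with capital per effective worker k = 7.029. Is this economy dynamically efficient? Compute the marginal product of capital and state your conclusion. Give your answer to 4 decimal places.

dynamically inefficient; MPK ≈ 0.1083

Break-even investment rate: n + g + δ = 0.028 + 0.013 + 0.12 = 0.161.
MPK = 0.37·k^(0.37−1) = 0.37·7.029^(-0.63) ≈ 0.1083.
MPK < 0.161, so the economy is dynamically inefficient (over-saving).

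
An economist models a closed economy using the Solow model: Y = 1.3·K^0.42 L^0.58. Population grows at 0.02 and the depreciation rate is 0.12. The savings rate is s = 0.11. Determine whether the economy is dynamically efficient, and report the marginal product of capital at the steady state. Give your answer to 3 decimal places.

n + δ = 0.02 + 0.12 = 0.14.
Steady-state k*: s·A·k^0.42 = 0.14·k gives k* = (0.11·1.3/0.14)^(1/0.58) ≈ 1.0372.
MPK = 0.42·1.3·1.0372^(-0.58) ≈ 0.5345.
MPK > n+δ = 0.14, so the economy is dynamically efficient (under-saving).

dynamically efficient; MPK ≈ 0.535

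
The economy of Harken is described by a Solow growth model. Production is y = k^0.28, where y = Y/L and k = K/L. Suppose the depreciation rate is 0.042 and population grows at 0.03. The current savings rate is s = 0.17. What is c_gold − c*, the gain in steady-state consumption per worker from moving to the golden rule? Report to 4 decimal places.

Capital per worker breaks even when investment replaces (n + δ)·k; here n + δ = 0.072.
Current steady state (s = 0.17): k* = (0.17/0.072)^(1/0.72) ≈ 3.2977, y* = 3.2977^0.28 ≈ 1.3967, c* = (1−0.17)·1.3967 ≈ 1.1593.
Setting f'(k) = n+δ gives 0.28·k^(0.28−1) = 0.072, hence k_gold = (0.28/0.072)^(1/0.72) ≈ 6.5948.
y_gold = 6.5948^0.28 ≈ 1.6958, c_gold = y_gold − 0.072·k_gold ≈ 1.2210.
Gain: Δc = 1.2210 − 1.1593 ≈ 0.0617.

Δc ≈ 0.0617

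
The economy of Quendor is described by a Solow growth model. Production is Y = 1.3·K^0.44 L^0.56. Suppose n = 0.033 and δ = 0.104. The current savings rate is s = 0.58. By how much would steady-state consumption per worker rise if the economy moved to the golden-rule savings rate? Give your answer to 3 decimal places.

Break-even investment rate: n + δ = 0.033 + 0.104 = 0.137.
Current steady state (s = 0.58): k* = (0.58·1.3/0.137)^(1/0.56) ≈ 21.0180, y* = 1.3·21.0180^0.44 ≈ 4.9646, c* = (1−0.58)·4.9646 ≈ 2.0851.
Setting f'(k) = n+δ gives 0.44·1.3·k^(0.44−1) = 0.137, hence k_gold = (0.44·1.3/0.137)^(1/0.56) ≈ 12.8336.
y_gold = 1.3·12.8336^0.44 ≈ 3.9959, c_gold = y_gold − 0.137·k_gold ≈ 2.2377.
Gain: Δc = 2.2377 − 2.0851 ≈ 0.1526.

Δc ≈ 0.153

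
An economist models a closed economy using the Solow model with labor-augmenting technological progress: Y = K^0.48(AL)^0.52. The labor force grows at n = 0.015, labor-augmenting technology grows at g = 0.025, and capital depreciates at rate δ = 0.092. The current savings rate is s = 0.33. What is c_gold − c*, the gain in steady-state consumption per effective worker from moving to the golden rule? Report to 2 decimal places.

Δc ≈ 0.15

Capital per effective worker breaks even when investment replaces (n + g + δ)·k; here n + g + δ = 0.132.
Current steady state (s = 0.33): k* = (0.33/0.132)^(1/0.52) ≈ 5.8246, y* = 5.8246^0.48 ≈ 2.3299, c* = (1−0.33)·2.3299 ≈ 1.5610.
Golden rule sets MPK = n+g+δ: 0.48·k^(0.48−1) = 0.132, so k_gold = (0.48/0.132)^(1/0.52) ≈ 11.9731.
y_gold = 11.9731^0.48 ≈ 3.2926, c_gold = y_gold − 0.132·k_gold ≈ 1.7122.
Gain: Δc = 1.7122 − 1.5610 ≈ 0.1511.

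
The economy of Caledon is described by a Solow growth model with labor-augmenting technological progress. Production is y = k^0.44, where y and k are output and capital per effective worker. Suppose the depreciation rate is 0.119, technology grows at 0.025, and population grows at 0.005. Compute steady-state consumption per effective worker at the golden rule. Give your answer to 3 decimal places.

c_gold ≈ 1.311

Capital per effective worker breaks even when investment replaces (n + g + δ)·k; here n + g + δ = 0.149.
Golden rule sets MPK = n+g+δ: 0.44·k^(0.44−1) = 0.149, so k_gold = (0.44/0.149)^(1/0.56) ≈ 6.9145.
y_gold = 6.9145^0.44 ≈ 2.3415.
c_gold = y_gold − (n+g+δ)·k_gold = 2.3415 − 0.149·6.9145 ≈ 1.3112.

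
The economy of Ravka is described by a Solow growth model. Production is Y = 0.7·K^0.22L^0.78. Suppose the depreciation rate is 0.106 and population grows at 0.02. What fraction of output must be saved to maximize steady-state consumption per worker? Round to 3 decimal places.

n + δ = 0.02 + 0.106 = 0.126.
At the golden rule MPK = n+δ, and in any Cobb-Douglas steady state s = (n+δ)·k/y = MPK·k/y = capital's share 0.22.

s_gold = 0.220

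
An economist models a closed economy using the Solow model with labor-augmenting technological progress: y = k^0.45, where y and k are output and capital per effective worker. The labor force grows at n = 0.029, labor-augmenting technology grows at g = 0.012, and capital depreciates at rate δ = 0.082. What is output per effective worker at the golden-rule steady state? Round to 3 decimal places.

y_gold ≈ 2.890

n + g + δ = 0.029 + 0.012 + 0.082 = 0.123.
Maximizing c = f(k) − (n+g+δ)·k gives f'(k) = n+g+δ, i.e. 0.45·k^(0.45−1) = 0.123, so k_gold = (0.45/0.123)^(1/0.55) ≈ 10.5729.
Output: y_gold = k_gold^0.45 = 10.5729^0.45 ≈ 2.8899.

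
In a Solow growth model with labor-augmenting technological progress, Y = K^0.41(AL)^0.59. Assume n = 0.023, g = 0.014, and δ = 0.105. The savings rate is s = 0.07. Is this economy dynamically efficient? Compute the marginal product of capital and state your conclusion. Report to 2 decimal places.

n + g + δ = 0.023 + 0.014 + 0.105 = 0.142.
Steady-state k*: s·k^0.41 = 0.142·k gives k* = (0.07/0.142)^(1/0.59) ≈ 0.3015.
MPK = 0.41·0.3015^(-0.59) ≈ 0.8317.
MPK > n+g+δ = 0.142, so the economy is dynamically efficient (under-saving).

dynamically efficient; MPK ≈ 0.83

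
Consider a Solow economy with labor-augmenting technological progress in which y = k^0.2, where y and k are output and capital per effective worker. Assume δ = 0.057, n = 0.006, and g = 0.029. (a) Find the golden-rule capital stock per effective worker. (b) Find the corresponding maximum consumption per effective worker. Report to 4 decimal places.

(a) k_gold ≈ 2.6397; (b) c_gold ≈ 0.9714

Break-even investment rate: n + g + δ = 0.006 + 0.029 + 0.057 = 0.092.
Setting f'(k) = n+g+δ gives 0.2·k^(0.2−1) = 0.092, hence k_gold = (0.2/0.092)^(1/0.8) ≈ 2.6397.
y_gold = 2.6397^0.2 ≈ 1.2143; c_gold = y_gold − 0.092·k_gold ≈ 0.9714.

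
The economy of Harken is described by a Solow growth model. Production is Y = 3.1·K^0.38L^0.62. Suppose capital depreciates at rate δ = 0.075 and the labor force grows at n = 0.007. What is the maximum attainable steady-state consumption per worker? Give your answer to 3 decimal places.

c_gold ≈ 9.842

Capital per worker breaks even when investment replaces (n + δ)·k; here n + δ = 0.082.
Setting f'(k) = n+δ gives 0.38·3.1·k^(0.38−1) = 0.082, hence k_gold = (0.38·3.1/0.082)^(1/0.62) ≈ 73.5637.
y_gold = 3.1·73.5637^0.38 ≈ 15.8743.
c_gold = y_gold − (n+δ)·k_gold = 15.8743 − 0.082·73.5637 ≈ 9.8420.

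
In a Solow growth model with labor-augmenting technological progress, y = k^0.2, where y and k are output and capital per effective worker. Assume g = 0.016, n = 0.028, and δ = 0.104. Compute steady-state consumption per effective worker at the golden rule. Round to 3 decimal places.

Capital per effective worker breaks even when investment replaces (n + g + δ)·k; here n + g + δ = 0.148.
At the golden rule the marginal product of capital equals n+g+δ: 0.2·k^(0.2−1) = 0.148. Solving, k_gold = (0.2/0.148)^(1/0.8) ≈ 1.4570.
y_gold = 1.4570^0.2 ≈ 1.0782.
c_gold = y_gold − (n+g+δ)·k_gold = 1.0782 − 0.148·1.4570 ≈ 0.8625.

c_gold ≈ 0.863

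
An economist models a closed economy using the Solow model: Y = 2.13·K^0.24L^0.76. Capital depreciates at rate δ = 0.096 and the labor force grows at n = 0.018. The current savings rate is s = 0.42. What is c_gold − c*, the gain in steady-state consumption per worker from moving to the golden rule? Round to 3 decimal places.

Capital per worker breaks even when investment replaces (n + δ)·k; here n + δ = 0.114.
Current steady state (s = 0.42): k* = (0.42·2.13/0.114)^(1/0.76) ≈ 15.0407, y* = 2.13·15.0407^0.24 ≈ 4.0825, c* = (1−0.42)·4.0825 ≈ 2.3678.
Maximizing c = f(k) − (n+δ)·k gives f'(k) = n+δ, i.e. 0.24·2.13·k^(0.24−1) = 0.114, so k_gold = (0.24·2.13/0.114)^(1/0.76) ≈ 7.2025.
y_gold = 2.13·7.2025^0.24 ≈ 3.4212, c_gold = y_gold − 0.114·k_gold ≈ 2.6001.
Gain: Δc = 2.6001 − 2.3678 ≈ 0.2323.

Δc ≈ 0.232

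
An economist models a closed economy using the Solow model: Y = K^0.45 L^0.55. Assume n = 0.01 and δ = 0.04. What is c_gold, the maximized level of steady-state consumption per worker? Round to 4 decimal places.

Break-even investment rate: n + δ = 0.01 + 0.04 = 0.05.
Maximizing c = f(k) − (n+δ)·k gives f'(k) = n+δ, i.e. 0.45·k^(0.45−1) = 0.05, so k_gold = (0.45/0.05)^(1/0.55) ≈ 54.3233.
y_gold = 54.3233^0.45 ≈ 6.0359.
c_gold = y_gold − (n+δ)·k_gold = 6.0359 − 0.05·54.3233 ≈ 3.3198.

c_gold ≈ 3.3198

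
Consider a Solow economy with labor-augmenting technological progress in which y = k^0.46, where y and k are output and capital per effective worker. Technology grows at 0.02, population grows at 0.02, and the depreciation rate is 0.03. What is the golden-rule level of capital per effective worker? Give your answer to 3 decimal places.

Break-even investment rate: n + g + δ = 0.02 + 0.02 + 0.03 = 0.07.
Setting f'(k) = n+g+δ gives 0.46·k^(0.46−1) = 0.07, hence k_gold = (0.46/0.07)^(1/0.54) ≈ 32.6727.

k_gold ≈ 32.673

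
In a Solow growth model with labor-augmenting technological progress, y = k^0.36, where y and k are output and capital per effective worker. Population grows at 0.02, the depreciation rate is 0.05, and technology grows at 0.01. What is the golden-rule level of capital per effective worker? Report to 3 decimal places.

Break-even investment rate: n + g + δ = 0.02 + 0.01 + 0.05 = 0.08.
Golden rule sets MPK = n+g+δ: 0.36·k^(0.36−1) = 0.08, so k_gold = (0.36/0.08)^(1/0.64) ≈ 10.4868.

k_gold ≈ 10.487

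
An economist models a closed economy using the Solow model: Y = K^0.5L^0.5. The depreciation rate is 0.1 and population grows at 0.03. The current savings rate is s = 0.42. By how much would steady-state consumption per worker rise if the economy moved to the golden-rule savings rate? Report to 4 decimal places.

Break-even investment rate: n + δ = 0.03 + 0.1 = 0.13.
Current steady state (s = 0.42): k* = (0.42/0.13)^(1/0.5) ≈ 10.4379, y* = 10.4379^0.5 ≈ 3.2308, c* = (1−0.42)·3.2308 ≈ 1.8738.
Setting f'(k) = n+δ gives 0.5·k^(0.5−1) = 0.13, hence k_gold = (0.5/0.13)^(1/0.5) ≈ 14.7929.
y_gold = 14.7929^0.5 ≈ 3.8462, c_gold = y_gold − 0.13·k_gold ≈ 1.9231.
Gain: Δc = 1.9231 − 1.8738 ≈ 0.0492.

Δc ≈ 0.0492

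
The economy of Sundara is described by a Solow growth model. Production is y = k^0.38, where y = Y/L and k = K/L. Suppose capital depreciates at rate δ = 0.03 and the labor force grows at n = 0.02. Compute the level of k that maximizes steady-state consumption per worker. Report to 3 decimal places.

k_gold ≈ 26.343

n + δ = 0.02 + 0.03 = 0.05.
Setting f'(k) = n+δ gives 0.38·k^(0.38−1) = 0.05, hence k_gold = (0.38/0.05)^(1/0.62) ≈ 26.3431.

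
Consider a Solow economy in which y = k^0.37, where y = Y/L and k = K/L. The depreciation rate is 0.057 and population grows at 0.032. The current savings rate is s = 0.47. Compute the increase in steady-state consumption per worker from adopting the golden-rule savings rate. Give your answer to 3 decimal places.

Δc ≈ 0.046

The effective depreciation rate is n + δ = 0.032 + 0.057 = 0.089.
Current steady state (s = 0.47): k* = (0.47/0.089)^(1/0.63) ≈ 14.0332, y* = 14.0332^0.37 ≈ 2.6573, c* = (1−0.47)·2.6573 ≈ 1.4084.
Setting f'(k) = n+δ gives 0.37·k^(0.37−1) = 0.089, hence k_gold = (0.37/0.089)^(1/0.63) ≈ 9.5993.
y_gold = 9.5993^0.37 ≈ 2.3090, c_gold = y_gold − 0.089·k_gold ≈ 1.4547.
Gain: Δc = 1.4547 − 1.4084 ≈ 0.0463.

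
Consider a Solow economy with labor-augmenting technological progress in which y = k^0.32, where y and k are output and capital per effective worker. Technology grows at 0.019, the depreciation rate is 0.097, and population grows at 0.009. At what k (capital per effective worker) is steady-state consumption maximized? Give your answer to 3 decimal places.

The effective depreciation rate is n + g + δ = 0.009 + 0.019 + 0.097 = 0.125.
Golden rule sets MPK = n+g+δ: 0.32·k^(0.32−1) = 0.125, so k_gold = (0.32/0.125)^(1/0.68) ≈ 3.9843.

k_gold ≈ 3.984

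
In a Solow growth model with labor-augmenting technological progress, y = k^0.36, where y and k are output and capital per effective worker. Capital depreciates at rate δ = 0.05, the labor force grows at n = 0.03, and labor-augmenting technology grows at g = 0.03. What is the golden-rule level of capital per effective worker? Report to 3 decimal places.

k_gold ≈ 6.376

Capital per effective worker breaks even when investment replaces (n + g + δ)·k; here n + g + δ = 0.11.
Setting f'(k) = n+g+δ gives 0.36·k^(0.36−1) = 0.11, hence k_gold = (0.36/0.11)^(1/0.64) ≈ 6.3760.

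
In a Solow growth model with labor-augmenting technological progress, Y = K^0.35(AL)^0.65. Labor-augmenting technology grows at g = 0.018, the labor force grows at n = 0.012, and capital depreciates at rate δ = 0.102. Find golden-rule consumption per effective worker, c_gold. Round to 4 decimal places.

The effective depreciation rate is n + g + δ = 0.012 + 0.018 + 0.102 = 0.132.
Golden rule sets MPK = n+g+δ: 0.35·k^(0.35−1) = 0.132, so k_gold = (0.35/0.132)^(1/0.65) ≈ 4.4826.
y_gold = 4.4826^0.35 ≈ 1.6906.
c_gold = y_gold − (n+g+δ)·k_gold = 1.6906 − 0.132·4.4826 ≈ 1.0989.

c_gold ≈ 1.0989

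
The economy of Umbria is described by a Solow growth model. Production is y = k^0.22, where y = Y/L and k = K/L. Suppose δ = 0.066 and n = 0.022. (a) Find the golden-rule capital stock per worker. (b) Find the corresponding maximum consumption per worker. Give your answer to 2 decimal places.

Break-even investment rate: n + δ = 0.022 + 0.066 = 0.088.
Maximizing c = f(k) − (n+δ)·k gives f'(k) = n+δ, i.e. 0.22·k^(0.22−1) = 0.088, so k_gold = (0.22/0.088)^(1/0.78) ≈ 3.2373.
y_gold = 3.2373^0.22 ≈ 1.2949; c_gold = y_gold − 0.088·k_gold ≈ 1.0100.

(a) k_gold ≈ 3.24; (b) c_gold ≈ 1.01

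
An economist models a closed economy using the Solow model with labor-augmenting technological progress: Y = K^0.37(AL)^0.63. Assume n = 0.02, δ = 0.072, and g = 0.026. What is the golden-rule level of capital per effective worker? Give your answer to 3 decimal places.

n + g + δ = 0.02 + 0.026 + 0.072 = 0.118.
Golden rule sets MPK = n+g+δ: 0.37·k^(0.37−1) = 0.118, so k_gold = (0.37/0.118)^(1/0.63) ≈ 6.1349.

k_gold ≈ 6.135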